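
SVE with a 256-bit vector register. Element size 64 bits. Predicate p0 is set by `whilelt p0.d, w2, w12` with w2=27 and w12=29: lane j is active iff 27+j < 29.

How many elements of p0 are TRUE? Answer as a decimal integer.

vl = 2

256-bit reg / 64-bit elem → 4 lanes
active while 27+j < 29, i.e. j ∈ [0,2) capped at 4 ⇒ 2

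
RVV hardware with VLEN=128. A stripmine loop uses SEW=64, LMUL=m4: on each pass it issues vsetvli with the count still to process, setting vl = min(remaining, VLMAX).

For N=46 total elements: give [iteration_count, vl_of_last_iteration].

lanes per group: 128·4/64 = 8
46 elements at 8/iter → 6 passes, remainder 6 on the last

[iterations, last_vl] = [6, 6]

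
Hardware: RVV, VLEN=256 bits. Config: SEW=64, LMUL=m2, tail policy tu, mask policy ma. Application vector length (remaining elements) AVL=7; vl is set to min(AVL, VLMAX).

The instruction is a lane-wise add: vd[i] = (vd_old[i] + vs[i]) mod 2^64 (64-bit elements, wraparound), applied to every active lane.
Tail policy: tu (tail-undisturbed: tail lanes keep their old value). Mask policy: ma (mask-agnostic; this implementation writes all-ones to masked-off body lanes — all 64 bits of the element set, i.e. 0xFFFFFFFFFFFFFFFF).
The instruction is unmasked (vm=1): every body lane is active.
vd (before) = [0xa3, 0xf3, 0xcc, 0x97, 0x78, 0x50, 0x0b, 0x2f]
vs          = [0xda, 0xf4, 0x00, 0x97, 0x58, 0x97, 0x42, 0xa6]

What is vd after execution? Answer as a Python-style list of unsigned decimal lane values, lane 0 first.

lanes per group: 256·2/64 = 8
vl ← min(7, 8) = 7
lane  0: add(0xa3,0xda) ⇒ 0x17d
lane  1: add(0xf3,0xf4) ⇒ 0x1e7
lane  2: add(0xcc,0x00) ⇒ 0xcc
lane  3: add(0x97,0x97) ⇒ 0x12e
lane  4: add(0x78,0x58) ⇒ 0xd0
lane  5: add(0x50,0x97) ⇒ 0xe7
lane  6: add(0x0b,0x42) ⇒ 0x4d
lane  7: tail/keep ⇒ 0x2f

vd = [381, 487, 204, 302, 208, 231, 77, 47]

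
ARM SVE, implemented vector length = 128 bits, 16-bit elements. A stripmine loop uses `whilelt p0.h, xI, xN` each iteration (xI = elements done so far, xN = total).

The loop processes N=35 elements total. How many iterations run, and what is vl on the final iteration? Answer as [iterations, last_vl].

register lanes = 128/16 = 8
iterations = ceil(35/8) = 5; final-pass vl = 3

[iterations, last_vl] = [5, 3]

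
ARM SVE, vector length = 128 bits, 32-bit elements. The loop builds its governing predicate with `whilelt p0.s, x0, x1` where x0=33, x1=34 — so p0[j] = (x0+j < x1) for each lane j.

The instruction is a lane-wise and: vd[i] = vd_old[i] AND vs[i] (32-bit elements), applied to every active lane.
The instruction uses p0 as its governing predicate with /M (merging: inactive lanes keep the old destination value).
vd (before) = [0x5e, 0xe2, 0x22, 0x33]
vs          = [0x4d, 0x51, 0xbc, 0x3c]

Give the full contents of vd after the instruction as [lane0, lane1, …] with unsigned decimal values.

lane count: 128 div 32 = 4
p0[j] = (33+j < 34); true for j=0..0 → 1 lanes set
lane  0: and(0x5e,0x4d) ⇒ 0x4c
lane  1: tail/keep ⇒ 0xe2
lane  2: tail/keep ⇒ 0x22
lane  3: tail/keep ⇒ 0x33

vd = [76, 226, 34, 51]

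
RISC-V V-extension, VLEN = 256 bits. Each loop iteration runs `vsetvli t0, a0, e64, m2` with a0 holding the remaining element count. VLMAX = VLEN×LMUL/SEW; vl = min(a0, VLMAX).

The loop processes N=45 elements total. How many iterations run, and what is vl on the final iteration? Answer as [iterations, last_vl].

[iterations, last_vl] = [6, 5]

VLMAX = VLEN×LMUL/SEW = 256×2/64 = 8
iterations = ceil(45/8) = 6; final-pass vl = 5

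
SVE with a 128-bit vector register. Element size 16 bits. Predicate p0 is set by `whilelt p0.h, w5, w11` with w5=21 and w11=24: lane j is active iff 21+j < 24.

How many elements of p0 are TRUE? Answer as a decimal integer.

lane count: 128 div 16 = 8
p0[j] = (21+j < 24); true for j=0..2 → 3 lanes set

vl = 3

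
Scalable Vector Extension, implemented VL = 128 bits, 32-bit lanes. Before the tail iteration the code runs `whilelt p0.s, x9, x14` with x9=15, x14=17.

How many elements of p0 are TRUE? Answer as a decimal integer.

vl = 2

register lanes = 128/32 = 4
p0[j] = (15+j < 17); true for j=0..1 → 2 lanes set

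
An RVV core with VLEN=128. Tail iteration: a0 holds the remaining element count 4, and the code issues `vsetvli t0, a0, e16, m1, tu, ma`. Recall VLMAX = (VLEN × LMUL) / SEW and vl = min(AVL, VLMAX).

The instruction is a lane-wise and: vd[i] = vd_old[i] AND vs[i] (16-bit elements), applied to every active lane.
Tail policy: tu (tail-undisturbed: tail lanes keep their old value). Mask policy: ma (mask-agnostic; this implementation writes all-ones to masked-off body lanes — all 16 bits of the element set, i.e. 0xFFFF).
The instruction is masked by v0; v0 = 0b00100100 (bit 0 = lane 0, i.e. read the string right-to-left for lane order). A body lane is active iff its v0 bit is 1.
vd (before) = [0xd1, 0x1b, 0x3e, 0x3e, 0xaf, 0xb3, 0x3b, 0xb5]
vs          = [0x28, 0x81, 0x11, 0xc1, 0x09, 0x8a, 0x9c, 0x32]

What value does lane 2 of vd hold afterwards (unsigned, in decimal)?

lanes per group: 128·1/16 = 8
vl ← min(4, 8) = 4
[0] mask-off/ones = 0xffff
[1] mask-off/ones = 0xffff
[2] and(0x3e,0x11) = 0x10
[3] mask-off/ones = 0xffff
[4] tail/keep = 0xaf
[5] tail/keep = 0xb3
[6] tail/keep = 0x3b
[7] tail/keep = 0xb5

vd[2] = 16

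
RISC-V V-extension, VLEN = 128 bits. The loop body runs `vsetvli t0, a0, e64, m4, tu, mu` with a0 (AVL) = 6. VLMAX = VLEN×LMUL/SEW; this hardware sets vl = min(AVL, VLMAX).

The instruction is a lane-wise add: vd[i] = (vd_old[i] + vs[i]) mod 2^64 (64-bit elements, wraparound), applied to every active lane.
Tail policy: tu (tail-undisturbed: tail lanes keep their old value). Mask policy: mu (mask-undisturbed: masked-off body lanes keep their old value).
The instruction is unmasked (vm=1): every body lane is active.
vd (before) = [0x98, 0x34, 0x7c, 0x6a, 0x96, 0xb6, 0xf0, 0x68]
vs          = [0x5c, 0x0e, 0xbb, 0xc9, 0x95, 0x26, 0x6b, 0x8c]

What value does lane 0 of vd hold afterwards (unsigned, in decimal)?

lanes per group: 128·4/64 = 8
vl ← min(6, 8) = 6
lane  0: add(0x98,0x5c) ⇒ 0xf4
lane  1: add(0x34,0x0e) ⇒ 0x42
lane  2: add(0x7c,0xbb) ⇒ 0x137
lane  3: add(0x6a,0xc9) ⇒ 0x133
lane  4: add(0x96,0x95) ⇒ 0x12b
lane  5: add(0xb6,0x26) ⇒ 0xdc
lane  6: tail/keep ⇒ 0xf0
lane  7: tail/keep ⇒ 0x68

vd[0] = 244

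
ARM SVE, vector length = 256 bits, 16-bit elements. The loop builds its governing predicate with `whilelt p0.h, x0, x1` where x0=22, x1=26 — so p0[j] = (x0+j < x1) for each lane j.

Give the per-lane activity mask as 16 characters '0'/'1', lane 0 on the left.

predicate = 1111000000000000

256-bit reg / 16-bit elem → 16 lanes
p0[j] = (22+j < 26); true for j=0..3 → 4 lanes set
bits (lane 0 leftmost): 1111000000000000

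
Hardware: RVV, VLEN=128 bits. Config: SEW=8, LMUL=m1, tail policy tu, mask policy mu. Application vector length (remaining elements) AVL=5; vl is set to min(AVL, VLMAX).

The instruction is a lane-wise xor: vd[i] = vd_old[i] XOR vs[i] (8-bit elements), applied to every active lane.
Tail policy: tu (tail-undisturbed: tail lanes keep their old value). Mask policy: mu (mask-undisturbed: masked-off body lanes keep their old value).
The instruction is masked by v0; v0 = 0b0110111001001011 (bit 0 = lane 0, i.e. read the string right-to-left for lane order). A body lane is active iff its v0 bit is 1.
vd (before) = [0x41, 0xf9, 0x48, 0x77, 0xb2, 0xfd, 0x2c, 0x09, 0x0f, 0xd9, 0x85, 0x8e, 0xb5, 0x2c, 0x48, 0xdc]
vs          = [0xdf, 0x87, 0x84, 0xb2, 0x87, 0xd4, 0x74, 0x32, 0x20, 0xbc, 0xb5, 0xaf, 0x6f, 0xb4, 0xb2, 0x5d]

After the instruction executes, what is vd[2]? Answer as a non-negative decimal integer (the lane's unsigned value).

lanes per group: 128·1/8 = 16
vl ← min(5, 16) = 5
lane  0: xor(0x41,0xdf) ⇒ 0x9e
lane  1: xor(0xf9,0x87) ⇒ 0x7e
lane  2: mask-off/keep ⇒ 0x48
lane  3: xor(0x77,0xb2) ⇒ 0xc5
lane  4: mask-off/keep ⇒ 0xb2
lane  5: tail/keep ⇒ 0xfd
lane  6: tail/keep ⇒ 0x2c
lane  7: tail/keep ⇒ 0x09
lane  8: tail/keep ⇒ 0x0f
lane  9: tail/keep ⇒ 0xd9
lane 10: tail/keep ⇒ 0x85
lane 11: tail/keep ⇒ 0x8e
lane 12: tail/keep ⇒ 0xb5
lane 13: tail/keep ⇒ 0x2c
lane 14: tail/keep ⇒ 0x48
lane 15: tail/keep ⇒ 0xdc

vd[2] = 72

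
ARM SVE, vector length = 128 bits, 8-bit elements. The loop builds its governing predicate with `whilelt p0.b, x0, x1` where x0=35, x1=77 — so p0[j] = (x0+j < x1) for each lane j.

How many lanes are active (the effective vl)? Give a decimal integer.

vl = 16

register lanes = 128/8 = 16
whilelt: lane j active iff 35+j < 77 → j < 42 → 16 active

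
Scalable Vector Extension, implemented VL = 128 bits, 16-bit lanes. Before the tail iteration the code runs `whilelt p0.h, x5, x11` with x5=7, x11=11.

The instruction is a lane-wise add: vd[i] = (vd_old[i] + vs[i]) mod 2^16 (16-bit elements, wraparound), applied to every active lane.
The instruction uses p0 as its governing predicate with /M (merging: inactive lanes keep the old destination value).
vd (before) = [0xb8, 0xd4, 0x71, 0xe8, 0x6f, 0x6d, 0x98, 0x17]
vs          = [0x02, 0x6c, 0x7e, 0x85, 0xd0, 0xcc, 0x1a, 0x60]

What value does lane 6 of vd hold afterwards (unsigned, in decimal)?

vd[6] = 152

128-bit reg / 16-bit elem → 8 lanes
active while 7+j < 11, i.e. j ∈ [0,4) capped at 8 ⇒ 4
vd[0] add(0xb8,0x02) -> 0xba
vd[1] add(0xd4,0x6c) -> 0x140
vd[2] add(0x71,0x7e) -> 0xef
vd[3] add(0xe8,0x85) -> 0x16d
vd[4] tail/keep -> 0x6f
vd[5] tail/keep -> 0x6d
vd[6] tail/keep -> 0x98
vd[7] tail/keep -> 0x17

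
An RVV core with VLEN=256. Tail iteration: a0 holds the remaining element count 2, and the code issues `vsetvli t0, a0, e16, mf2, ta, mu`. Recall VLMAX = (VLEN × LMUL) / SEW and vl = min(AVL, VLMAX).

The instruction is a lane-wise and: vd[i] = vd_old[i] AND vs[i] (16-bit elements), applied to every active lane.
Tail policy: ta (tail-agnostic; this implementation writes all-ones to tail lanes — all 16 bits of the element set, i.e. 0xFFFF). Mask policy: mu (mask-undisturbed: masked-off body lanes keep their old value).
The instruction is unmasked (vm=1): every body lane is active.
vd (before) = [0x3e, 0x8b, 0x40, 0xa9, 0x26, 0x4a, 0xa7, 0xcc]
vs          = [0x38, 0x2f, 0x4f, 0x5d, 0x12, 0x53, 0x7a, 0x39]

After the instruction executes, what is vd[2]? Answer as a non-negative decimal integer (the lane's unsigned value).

VLMAX = VLEN×LMUL/SEW = 256×1/2/16 = 8
vl = min(AVL, VLMAX) = min(2, 8) = 2
  i=0: and(0x3e,0x38) → 56
  i=1: and(0x8b,0x2f) → 11
  i=2: tail/ones → 65535
  i=3: tail/ones → 65535
  i=4: tail/ones → 65535
  i=5: tail/ones → 65535
  i=6: tail/ones → 65535
  i=7: tail/ones → 65535

vd[2] = 65535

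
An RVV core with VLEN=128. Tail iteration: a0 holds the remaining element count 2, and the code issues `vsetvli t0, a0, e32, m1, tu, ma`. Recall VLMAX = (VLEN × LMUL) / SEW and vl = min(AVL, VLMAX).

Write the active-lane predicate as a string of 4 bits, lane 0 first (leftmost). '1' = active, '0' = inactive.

predicate = 1100

lanes per group: 128·1/32 = 4
AVL=2 ≤ VLMAX=4, so vl = 2
bits (lane 0 leftmost): 1100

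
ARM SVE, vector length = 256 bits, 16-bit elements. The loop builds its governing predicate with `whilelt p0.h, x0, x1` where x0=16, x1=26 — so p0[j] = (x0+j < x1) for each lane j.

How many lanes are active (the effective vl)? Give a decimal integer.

vl = 10

register lanes = 256/16 = 16
p0[j] = (16+j < 26); true for j=0..9 → 10 lanes set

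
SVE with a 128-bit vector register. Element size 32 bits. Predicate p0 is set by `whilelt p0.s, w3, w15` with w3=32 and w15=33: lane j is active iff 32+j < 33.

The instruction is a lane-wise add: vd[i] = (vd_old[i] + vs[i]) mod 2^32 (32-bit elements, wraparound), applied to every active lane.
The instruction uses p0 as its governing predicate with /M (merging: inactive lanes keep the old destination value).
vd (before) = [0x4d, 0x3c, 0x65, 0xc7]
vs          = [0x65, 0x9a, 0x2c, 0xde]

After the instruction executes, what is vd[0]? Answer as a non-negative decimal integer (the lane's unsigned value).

register lanes = 128/32 = 4
whilelt: lane j active iff 32+j < 33 → j < 1 → 1 active
vd[0] add(0x4d,0x65) -> 0xb2
vd[1] tail/keep -> 0x3c
vd[2] tail/keep -> 0x65
vd[3] tail/keep -> 0xc7

vd[0] = 178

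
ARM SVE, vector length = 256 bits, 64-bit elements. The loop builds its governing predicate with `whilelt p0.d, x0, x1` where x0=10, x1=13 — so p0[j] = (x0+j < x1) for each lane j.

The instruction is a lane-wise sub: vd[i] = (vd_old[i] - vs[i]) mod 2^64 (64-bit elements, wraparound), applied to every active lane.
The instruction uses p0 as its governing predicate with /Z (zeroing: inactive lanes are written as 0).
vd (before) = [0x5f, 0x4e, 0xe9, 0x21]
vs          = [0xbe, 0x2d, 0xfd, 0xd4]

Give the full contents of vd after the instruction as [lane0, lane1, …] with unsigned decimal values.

vd = [18446744073709551521, 33, 18446744073709551596, 0]

lane count: 256 div 64 = 4
whilelt: lane j active iff 10+j < 13 → j < 3 → 3 active
lane  0: sub(0x5f,0xbe) ⇒ 0xffffffffffffffa1
lane  1: sub(0x4e,0x2d) ⇒ 0x21
lane  2: sub(0xe9,0xfd) ⇒ 0xffffffffffffffec
lane  3: tail/zero ⇒ 0x00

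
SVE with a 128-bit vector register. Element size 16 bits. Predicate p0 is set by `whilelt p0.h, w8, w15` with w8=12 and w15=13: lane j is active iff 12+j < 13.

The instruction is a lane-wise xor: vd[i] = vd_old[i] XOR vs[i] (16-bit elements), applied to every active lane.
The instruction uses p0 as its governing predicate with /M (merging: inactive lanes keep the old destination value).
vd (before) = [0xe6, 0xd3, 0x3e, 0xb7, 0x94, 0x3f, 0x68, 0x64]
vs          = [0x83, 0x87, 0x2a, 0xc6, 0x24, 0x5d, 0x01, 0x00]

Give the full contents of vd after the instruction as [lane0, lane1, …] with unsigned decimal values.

vd = [101, 211, 62, 183, 148, 63, 104, 100]

128-bit reg / 16-bit elem → 8 lanes
active while 12+j < 13, i.e. j ∈ [0,1) capped at 8 ⇒ 1
vd[0] xor(0xe6,0x83) -> 0x65
vd[1] tail/keep -> 0xd3
vd[2] tail/keep -> 0x3e
vd[3] tail/keep -> 0xb7
vd[4] tail/keep -> 0x94
vd[5] tail/keep -> 0x3f
vd[6] tail/keep -> 0x68
vd[7] tail/keep -> 0x64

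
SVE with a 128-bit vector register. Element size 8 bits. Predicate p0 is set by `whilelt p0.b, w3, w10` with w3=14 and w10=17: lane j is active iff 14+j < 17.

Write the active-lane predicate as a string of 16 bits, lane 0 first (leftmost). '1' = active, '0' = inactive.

lane count: 128 div 8 = 16
active while 14+j < 17, i.e. j ∈ [0,3) capped at 16 ⇒ 3
bits (lane 0 leftmost): 1110000000000000

predicate = 1110000000000000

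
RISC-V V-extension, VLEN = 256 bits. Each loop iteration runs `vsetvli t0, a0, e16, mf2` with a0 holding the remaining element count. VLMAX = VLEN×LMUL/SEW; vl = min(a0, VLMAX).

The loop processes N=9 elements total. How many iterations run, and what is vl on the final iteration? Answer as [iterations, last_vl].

[iterations, last_vl] = [2, 1]

VLMAX = VLEN×LMUL/SEW = 256×1/2/16 = 8
9 elements at 8/iter → 2 passes, remainder 1 on the last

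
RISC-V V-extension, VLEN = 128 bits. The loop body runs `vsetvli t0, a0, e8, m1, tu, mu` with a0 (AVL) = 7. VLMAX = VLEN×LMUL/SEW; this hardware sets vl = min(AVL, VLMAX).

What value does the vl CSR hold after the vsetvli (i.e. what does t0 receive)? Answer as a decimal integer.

vl = 7

VLMAX = (128 × 1) / 8 = 16 lanes
vl ← min(7, 16) = 7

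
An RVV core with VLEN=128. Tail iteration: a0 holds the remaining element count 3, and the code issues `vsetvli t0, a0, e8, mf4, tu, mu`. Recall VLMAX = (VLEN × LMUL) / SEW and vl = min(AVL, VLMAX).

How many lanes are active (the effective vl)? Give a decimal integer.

VLMAX = (128 × 1/4) / 8 = 4 lanes
AVL=3 ≤ VLMAX=4, so vl = 3

vl = 3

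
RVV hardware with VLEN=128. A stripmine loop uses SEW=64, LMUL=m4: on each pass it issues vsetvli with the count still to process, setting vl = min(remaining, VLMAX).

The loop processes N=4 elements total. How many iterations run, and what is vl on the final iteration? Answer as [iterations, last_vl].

[iterations, last_vl] = [1, 4]

lanes per group: 128·4/64 = 8
N=4: ⌈4/8⌉ = 1 iters; last vl = 4 − 0×8 = 4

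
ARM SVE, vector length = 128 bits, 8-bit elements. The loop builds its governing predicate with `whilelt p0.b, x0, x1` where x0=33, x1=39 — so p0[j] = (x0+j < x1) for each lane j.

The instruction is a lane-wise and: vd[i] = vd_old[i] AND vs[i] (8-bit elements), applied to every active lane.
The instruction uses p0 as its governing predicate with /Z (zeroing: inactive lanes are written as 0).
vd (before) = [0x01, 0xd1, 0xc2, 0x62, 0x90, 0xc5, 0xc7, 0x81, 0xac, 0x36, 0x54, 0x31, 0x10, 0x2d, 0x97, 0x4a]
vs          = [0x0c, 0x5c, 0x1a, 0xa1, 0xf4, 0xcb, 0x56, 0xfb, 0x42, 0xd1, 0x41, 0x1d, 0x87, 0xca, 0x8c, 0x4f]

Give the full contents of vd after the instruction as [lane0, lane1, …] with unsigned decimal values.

vd = [0, 80, 2, 32, 144, 193, 0, 0, 0, 0, 0, 0, 0, 0, 0, 0]

128-bit reg / 8-bit elem → 16 lanes
active while 33+j < 39, i.e. j ∈ [0,6) capped at 16 ⇒ 6
  i=0: and(0x01,0x0c) → 0
  i=1: and(0xd1,0x5c) → 80
  i=2: and(0xc2,0x1a) → 2
  i=3: and(0x62,0xa1) → 32
  i=4: and(0x90,0xf4) → 144
  i=5: and(0xc5,0xcb) → 193
  i=6: tail/zero → 0
  i=7: tail/zero → 0
  i=8: tail/zero → 0
  i=9: tail/zero → 0
  i=10: tail/zero → 0
  i=11: tail/zero → 0
  i=12: tail/zero → 0
  i=13: tail/zero → 0
  i=14: tail/zero → 0
  i=15: tail/zero → 0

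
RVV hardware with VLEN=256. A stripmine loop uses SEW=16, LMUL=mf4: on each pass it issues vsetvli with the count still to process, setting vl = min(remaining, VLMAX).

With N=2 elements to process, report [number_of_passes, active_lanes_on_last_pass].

VLMAX = (256 × 1/4) / 16 = 4 lanes
iterations = ceil(2/4) = 1; final-pass vl = 2

[iterations, last_vl] = [1, 2]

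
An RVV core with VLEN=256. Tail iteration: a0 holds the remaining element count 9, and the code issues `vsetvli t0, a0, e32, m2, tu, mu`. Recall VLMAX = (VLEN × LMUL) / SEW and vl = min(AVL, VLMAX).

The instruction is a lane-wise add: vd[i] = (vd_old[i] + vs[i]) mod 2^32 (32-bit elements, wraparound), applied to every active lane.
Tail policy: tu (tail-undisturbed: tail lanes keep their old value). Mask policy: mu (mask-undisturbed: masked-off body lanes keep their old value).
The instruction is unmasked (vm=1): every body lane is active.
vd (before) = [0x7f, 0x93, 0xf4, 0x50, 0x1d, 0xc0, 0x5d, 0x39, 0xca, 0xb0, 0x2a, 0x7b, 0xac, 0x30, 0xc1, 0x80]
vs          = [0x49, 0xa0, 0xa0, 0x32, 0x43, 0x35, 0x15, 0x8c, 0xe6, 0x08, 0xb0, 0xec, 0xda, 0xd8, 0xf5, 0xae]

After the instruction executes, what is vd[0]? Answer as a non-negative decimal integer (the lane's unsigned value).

lanes per group: 256·2/32 = 16
vl = min(AVL, VLMAX) = min(9, 16) = 9
[0] add(0x7f,0x49) = 0xc8
[1] add(0x93,0xa0) = 0x133
[2] add(0xf4,0xa0) = 0x194
[3] add(0x50,0x32) = 0x82
[4] add(0x1d,0x43) = 0x60
[5] add(0xc0,0x35) = 0xf5
[6] add(0x5d,0x15) = 0x72
[7] add(0x39,0x8c) = 0xc5
[8] add(0xca,0xe6) = 0x1b0
[9] tail/keep = 0xb0
[10] tail/keep = 0x2a
[11] tail/keep = 0x7b
[12] tail/keep = 0xac
[13] tail/keep = 0x30
[14] tail/keep = 0xc1
[15] tail/keep = 0x80

vd[0] = 200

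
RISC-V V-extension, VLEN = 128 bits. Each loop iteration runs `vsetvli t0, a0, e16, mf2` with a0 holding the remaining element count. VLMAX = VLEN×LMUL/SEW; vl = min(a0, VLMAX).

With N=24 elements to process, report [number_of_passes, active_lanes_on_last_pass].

[iterations, last_vl] = [6, 4]

VLMAX = VLEN×LMUL/SEW = 128×1/2/16 = 4
N=24: ⌈24/4⌉ = 6 iters; last vl = 24 − 5×4 = 4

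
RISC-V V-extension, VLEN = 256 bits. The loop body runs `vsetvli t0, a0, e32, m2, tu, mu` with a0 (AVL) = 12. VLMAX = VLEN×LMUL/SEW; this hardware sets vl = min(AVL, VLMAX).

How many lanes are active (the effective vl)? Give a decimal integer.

lanes per group: 256·2/32 = 16
AVL=12 ≤ VLMAX=16, so vl = 12

vl = 12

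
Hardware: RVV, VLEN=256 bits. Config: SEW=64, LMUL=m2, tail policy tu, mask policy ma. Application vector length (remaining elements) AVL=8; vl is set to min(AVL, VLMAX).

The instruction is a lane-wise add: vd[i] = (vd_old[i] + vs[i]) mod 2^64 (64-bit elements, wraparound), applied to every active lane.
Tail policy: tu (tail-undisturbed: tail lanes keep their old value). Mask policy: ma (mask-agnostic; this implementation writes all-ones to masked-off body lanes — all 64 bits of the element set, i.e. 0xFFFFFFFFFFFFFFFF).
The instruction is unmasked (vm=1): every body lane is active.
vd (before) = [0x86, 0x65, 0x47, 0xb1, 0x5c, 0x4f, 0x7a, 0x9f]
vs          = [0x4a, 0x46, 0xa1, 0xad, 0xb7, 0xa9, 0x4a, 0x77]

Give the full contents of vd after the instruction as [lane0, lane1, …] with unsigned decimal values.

vd = [208, 171, 232, 350, 275, 248, 196, 278]

VLMAX = (256 × 2) / 64 = 8 lanes
AVL=8 ≤ VLMAX=8, so vl = 8
[0] add(0x86,0x4a) = 0xd0
[1] add(0x65,0x46) = 0xab
[2] add(0x47,0xa1) = 0xe8
[3] add(0xb1,0xad) = 0x15e
[4] add(0x5c,0xb7) = 0x113
[5] add(0x4f,0xa9) = 0xf8
[6] add(0x7a,0x4a) = 0xc4
[7] add(0x9f,0x77) = 0x116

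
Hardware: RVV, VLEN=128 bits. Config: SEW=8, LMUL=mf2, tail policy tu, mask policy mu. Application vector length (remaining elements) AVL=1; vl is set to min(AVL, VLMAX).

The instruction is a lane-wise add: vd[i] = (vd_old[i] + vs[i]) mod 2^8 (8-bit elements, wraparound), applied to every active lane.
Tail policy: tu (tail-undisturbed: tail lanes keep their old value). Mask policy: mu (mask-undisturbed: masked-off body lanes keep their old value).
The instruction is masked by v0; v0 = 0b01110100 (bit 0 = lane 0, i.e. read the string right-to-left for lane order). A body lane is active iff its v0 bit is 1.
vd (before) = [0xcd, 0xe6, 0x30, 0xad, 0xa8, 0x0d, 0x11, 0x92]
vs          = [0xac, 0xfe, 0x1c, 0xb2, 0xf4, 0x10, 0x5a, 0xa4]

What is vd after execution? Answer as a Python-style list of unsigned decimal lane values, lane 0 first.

lanes per group: 128·1/2/8 = 8
vl = min(AVL, VLMAX) = min(1, 8) = 1
lane  0: mask-off/keep ⇒ 0xcd
lane  1: tail/keep ⇒ 0xe6
lane  2: tail/keep ⇒ 0x30
lane  3: tail/keep ⇒ 0xad
lane  4: tail/keep ⇒ 0xa8
lane  5: tail/keep ⇒ 0x0d
lane  6: tail/keep ⇒ 0x11
lane  7: tail/keep ⇒ 0x92

vd = [205, 230, 48, 173, 168, 13, 17, 146]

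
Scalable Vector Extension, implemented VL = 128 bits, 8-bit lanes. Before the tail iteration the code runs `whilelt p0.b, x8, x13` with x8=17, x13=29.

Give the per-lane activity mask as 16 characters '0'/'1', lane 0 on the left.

128-bit reg / 8-bit elem → 16 lanes
whilelt: lane j active iff 17+j < 29 → j < 12 → 12 active
bits (lane 0 leftmost): 1111111111110000

predicate = 1111111111110000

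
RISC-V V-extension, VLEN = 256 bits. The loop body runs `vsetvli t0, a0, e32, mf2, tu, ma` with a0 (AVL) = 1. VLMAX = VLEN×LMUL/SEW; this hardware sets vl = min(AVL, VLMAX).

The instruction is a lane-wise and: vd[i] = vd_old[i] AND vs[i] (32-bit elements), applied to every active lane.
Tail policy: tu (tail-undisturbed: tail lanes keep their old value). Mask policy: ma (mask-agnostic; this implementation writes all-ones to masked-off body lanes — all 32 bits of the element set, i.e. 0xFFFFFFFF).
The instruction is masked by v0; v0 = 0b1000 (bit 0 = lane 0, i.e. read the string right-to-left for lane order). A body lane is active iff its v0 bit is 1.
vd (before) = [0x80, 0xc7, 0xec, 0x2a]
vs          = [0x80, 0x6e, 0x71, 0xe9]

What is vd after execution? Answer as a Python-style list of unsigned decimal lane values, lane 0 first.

VLMAX = VLEN×LMUL/SEW = 256×1/2/32 = 4
vl = min(AVL, VLMAX) = min(1, 4) = 1
vd[0] mask-off/ones -> 0xffffffff
vd[1] tail/keep -> 0xc7
vd[2] tail/keep -> 0xec
vd[3] tail/keep -> 0x2a

vd = [4294967295, 199, 236, 42]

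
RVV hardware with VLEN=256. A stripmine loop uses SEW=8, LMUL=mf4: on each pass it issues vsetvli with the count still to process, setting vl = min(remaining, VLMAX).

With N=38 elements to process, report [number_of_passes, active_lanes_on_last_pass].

[iterations, last_vl] = [5, 6]

lanes per group: 256·1/4/8 = 8
N=38: ⌈38/8⌉ = 5 iters; last vl = 38 − 4×8 = 6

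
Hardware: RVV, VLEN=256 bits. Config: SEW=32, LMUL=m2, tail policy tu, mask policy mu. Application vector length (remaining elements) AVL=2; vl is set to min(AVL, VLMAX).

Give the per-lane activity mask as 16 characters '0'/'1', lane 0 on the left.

predicate = 1100000000000000

lanes per group: 256·2/32 = 16
vl = min(AVL, VLMAX) = min(2, 16) = 2
bits (lane 0 leftmost): 1100000000000000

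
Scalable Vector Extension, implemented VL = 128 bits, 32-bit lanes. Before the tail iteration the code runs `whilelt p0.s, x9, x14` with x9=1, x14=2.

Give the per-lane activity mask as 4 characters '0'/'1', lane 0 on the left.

128-bit reg / 32-bit elem → 4 lanes
whilelt: lane j active iff 1+j < 2 → j < 1 → 1 active
bits (lane 0 leftmost): 1000

predicate = 1000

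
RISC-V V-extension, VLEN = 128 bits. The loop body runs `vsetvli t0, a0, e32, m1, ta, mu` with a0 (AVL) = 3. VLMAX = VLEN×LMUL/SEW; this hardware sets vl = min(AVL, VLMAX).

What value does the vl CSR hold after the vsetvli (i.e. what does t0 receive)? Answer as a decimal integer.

vl = 3

lanes per group: 128·1/32 = 4
vl ← min(3, 4) = 3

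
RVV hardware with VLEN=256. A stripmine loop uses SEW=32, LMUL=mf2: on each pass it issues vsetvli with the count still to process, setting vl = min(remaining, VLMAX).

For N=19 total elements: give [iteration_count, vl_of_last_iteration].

VLMAX = VLEN×LMUL/SEW = 256×1/2/32 = 4
N=19: ⌈19/4⌉ = 5 iters; last vl = 19 − 4×4 = 3

[iterations, last_vl] = [5, 3]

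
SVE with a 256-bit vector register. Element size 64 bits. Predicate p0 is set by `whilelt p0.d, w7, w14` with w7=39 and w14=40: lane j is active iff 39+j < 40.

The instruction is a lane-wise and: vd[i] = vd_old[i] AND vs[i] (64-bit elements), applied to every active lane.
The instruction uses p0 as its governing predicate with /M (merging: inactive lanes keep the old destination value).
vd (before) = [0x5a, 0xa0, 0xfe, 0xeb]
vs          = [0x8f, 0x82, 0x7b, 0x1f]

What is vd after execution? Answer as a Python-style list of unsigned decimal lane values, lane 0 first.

vd = [10, 160, 254, 235]

lane count: 256 div 64 = 4
whilelt: lane j active iff 39+j < 40 → j < 1 → 1 active
vd[0] and(0x5a,0x8f) -> 0x0a
vd[1] tail/keep -> 0xa0
vd[2] tail/keep -> 0xfe
vd[3] tail/keep -> 0xeb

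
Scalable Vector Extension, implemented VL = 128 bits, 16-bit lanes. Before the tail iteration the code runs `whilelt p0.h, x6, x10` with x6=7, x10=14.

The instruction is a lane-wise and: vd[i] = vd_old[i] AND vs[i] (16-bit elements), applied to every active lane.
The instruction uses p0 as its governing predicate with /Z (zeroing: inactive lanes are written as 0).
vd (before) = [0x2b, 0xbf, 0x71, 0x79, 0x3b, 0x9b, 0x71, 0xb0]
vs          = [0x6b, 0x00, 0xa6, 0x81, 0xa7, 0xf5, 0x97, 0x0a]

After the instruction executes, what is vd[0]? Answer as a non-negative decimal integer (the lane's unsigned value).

register lanes = 128/16 = 8
whilelt: lane j active iff 7+j < 14 → j < 7 → 7 active
  i=0: and(0x2b,0x6b) → 43
  i=1: and(0xbf,0x00) → 0
  i=2: and(0x71,0xa6) → 32
  i=3: and(0x79,0x81) → 1
  i=4: and(0x3b,0xa7) → 35
  i=5: and(0x9b,0xf5) → 145
  i=6: and(0x71,0x97) → 17
  i=7: tail/zero → 0

vd[0] = 43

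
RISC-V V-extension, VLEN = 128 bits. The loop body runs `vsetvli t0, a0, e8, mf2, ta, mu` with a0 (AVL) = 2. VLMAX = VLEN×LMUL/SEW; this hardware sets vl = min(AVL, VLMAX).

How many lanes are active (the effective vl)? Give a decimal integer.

VLMAX = (128 × 1/2) / 8 = 8 lanes
vl ← min(2, 8) = 2

vl = 2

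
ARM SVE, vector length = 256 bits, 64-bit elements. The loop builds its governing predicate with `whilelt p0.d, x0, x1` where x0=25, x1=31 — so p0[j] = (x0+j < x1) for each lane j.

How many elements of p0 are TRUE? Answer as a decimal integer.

register lanes = 256/64 = 4
whilelt: lane j active iff 25+j < 31 → j < 6 → 4 active

vl = 4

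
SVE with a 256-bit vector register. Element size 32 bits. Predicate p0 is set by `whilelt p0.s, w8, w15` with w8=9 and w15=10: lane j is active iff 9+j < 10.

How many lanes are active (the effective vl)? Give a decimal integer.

register lanes = 256/32 = 8
whilelt: lane j active iff 9+j < 10 → j < 1 → 1 active

vl = 1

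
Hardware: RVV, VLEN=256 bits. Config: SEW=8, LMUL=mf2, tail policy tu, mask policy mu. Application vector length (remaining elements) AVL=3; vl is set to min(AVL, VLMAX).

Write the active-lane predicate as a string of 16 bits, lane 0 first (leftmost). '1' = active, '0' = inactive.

VLMAX = (256 × 1/2) / 8 = 16 lanes
vl = min(AVL, VLMAX) = min(3, 16) = 3
bits (lane 0 leftmost): 1110000000000000

predicate = 1110000000000000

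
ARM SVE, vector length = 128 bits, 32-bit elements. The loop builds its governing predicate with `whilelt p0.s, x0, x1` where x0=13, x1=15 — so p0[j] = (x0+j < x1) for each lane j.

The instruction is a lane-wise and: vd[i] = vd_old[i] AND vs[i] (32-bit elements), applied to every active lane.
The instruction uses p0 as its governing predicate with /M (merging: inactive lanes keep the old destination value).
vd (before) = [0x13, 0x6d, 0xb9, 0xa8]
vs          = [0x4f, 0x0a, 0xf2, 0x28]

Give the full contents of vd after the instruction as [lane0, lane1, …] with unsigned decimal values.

vd = [3, 8, 185, 168]

lane count: 128 div 32 = 4
active while 13+j < 15, i.e. j ∈ [0,2) capped at 4 ⇒ 2
vd[0] and(0x13,0x4f) -> 0x03
vd[1] and(0x6d,0x0a) -> 0x08
vd[2] tail/keep -> 0xb9
vd[3] tail/keep -> 0xa8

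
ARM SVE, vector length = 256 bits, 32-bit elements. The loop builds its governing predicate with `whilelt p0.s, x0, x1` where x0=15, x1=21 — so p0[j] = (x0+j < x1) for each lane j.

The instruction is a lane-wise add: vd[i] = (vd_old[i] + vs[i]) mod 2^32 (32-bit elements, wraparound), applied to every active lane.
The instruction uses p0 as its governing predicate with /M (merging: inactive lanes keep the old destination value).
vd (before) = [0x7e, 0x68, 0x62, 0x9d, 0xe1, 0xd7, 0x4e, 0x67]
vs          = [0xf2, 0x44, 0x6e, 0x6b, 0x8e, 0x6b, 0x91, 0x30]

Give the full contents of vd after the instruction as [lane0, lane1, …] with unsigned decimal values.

register lanes = 256/32 = 8
whilelt: lane j active iff 15+j < 21 → j < 6 → 6 active
  i=0: add(0x7e,0xf2) → 368
  i=1: add(0x68,0x44) → 172
  i=2: add(0x62,0x6e) → 208
  i=3: add(0x9d,0x6b) → 264
  i=4: add(0xe1,0x8e) → 367
  i=5: add(0xd7,0x6b) → 322
  i=6: tail/keep → 78
  i=7: tail/keep → 103

vd = [368, 172, 208, 264, 367, 322, 78, 103]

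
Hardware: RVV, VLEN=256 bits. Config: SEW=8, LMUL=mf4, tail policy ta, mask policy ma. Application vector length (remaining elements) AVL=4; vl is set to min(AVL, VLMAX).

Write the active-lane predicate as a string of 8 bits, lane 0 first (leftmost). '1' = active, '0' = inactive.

lanes per group: 256·1/4/8 = 8
vl = min(AVL, VLMAX) = min(4, 8) = 4
bits (lane 0 leftmost): 11110000

predicate = 11110000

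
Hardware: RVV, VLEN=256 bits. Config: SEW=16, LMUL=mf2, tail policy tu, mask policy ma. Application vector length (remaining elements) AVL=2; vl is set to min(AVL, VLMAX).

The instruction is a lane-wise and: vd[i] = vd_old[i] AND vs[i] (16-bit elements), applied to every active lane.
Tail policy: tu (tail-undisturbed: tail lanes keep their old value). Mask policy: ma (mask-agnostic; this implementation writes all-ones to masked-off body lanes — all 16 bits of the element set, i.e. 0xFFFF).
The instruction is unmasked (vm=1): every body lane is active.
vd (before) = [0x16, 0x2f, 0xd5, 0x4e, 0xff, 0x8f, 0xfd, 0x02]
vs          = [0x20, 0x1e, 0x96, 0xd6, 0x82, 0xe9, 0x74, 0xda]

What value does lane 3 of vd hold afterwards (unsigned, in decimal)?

vd[3] = 78

lanes per group: 256·1/2/16 = 8
vl ← min(2, 8) = 2
[0] and(0x16,0x20) = 0x00
[1] and(0x2f,0x1e) = 0x0e
[2] tail/keep = 0xd5
[3] tail/keep = 0x4e
[4] tail/keep = 0xff
[5] tail/keep = 0x8f
[6] tail/keep = 0xfd
[7] tail/keep = 0x02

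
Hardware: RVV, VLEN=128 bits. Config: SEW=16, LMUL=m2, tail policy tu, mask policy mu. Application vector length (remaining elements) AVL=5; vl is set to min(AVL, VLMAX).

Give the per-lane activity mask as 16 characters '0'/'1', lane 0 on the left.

predicate = 1111100000000000

VLMAX = (128 × 2) / 16 = 16 lanes
AVL=5 ≤ VLMAX=16, so vl = 5
bits (lane 0 leftmost): 1111100000000000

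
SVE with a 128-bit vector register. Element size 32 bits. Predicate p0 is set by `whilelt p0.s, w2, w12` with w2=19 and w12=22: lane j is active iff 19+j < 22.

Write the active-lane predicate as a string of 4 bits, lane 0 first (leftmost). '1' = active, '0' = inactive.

predicate = 1110

lane count: 128 div 32 = 4
active while 19+j < 22, i.e. j ∈ [0,3) capped at 4 ⇒ 3
bits (lane 0 leftmost): 1110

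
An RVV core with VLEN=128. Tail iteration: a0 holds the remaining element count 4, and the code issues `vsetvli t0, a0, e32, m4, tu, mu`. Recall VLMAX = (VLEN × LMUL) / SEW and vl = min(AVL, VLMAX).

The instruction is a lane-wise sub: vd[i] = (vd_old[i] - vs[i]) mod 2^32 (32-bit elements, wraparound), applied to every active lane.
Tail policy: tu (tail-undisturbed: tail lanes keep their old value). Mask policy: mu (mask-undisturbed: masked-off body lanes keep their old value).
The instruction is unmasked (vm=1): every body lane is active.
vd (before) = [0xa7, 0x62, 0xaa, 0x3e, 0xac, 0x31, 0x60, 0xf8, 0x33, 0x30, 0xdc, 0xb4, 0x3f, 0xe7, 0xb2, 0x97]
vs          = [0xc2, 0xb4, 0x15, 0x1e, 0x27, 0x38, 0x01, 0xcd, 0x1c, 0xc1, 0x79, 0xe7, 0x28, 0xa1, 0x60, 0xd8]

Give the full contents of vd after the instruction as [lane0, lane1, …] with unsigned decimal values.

vd = [4294967269, 4294967214, 149, 32, 172, 49, 96, 248, 51, 48, 220, 180, 63, 231, 178, 151]

lanes per group: 128·4/32 = 16
AVL=4 ≤ VLMAX=16, so vl = 4
[0] sub(0xa7,0xc2) = 0xffffffe5
[1] sub(0x62,0xb4) = 0xffffffae
[2] sub(0xaa,0x15) = 0x95
[3] sub(0x3e,0x1e) = 0x20
[4] tail/keep = 0xac
[5] tail/keep = 0x31
[6] tail/keep = 0x60
[7] tail/keep = 0xf8
[8] tail/keep = 0x33
[9] tail/keep = 0x30
[10] tail/keep = 0xdc
[11] tail/keep = 0xb4
[12] tail/keep = 0x3f
[13] tail/keep = 0xe7
[14] tail/keep = 0xb2
[15] tail/keep = 0x97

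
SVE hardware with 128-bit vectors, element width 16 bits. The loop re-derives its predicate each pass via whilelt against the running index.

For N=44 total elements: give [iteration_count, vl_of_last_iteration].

lane count: 128 div 16 = 8
44 elements at 8/iter → 6 passes, remainder 4 on the last

[iterations, last_vl] = [6, 4]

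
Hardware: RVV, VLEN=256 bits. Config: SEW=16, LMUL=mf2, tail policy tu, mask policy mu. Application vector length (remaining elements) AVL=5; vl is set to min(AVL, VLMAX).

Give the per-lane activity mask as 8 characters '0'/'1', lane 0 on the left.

lanes per group: 256·1/2/16 = 8
vl ← min(5, 8) = 5
bits (lane 0 leftmost): 11111000

predicate = 11111000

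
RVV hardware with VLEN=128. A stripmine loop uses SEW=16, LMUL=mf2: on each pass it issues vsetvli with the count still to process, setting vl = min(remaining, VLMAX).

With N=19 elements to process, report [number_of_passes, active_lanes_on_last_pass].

VLMAX = (128 × 1/2) / 16 = 4 lanes
19 elements at 4/iter → 5 passes, remainder 3 on the last

[iterations, last_vl] = [5, 3]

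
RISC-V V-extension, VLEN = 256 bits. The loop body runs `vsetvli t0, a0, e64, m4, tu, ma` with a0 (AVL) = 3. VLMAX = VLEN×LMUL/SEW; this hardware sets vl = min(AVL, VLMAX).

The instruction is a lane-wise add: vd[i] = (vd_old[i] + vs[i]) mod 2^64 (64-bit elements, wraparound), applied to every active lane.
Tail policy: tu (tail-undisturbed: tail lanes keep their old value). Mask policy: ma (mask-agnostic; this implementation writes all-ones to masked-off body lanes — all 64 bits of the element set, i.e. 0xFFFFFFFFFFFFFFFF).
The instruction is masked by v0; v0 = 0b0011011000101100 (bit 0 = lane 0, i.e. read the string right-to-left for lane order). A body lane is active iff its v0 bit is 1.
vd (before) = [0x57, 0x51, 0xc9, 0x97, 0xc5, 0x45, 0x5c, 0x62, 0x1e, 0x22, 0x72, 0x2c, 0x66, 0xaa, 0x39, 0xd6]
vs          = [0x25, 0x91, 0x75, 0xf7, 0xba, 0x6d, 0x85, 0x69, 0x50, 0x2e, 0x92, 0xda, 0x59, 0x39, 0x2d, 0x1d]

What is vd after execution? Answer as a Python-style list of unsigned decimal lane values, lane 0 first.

lanes per group: 256·4/64 = 16
AVL=3 ≤ VLMAX=16, so vl = 3
lane  0: mask-off/ones ⇒ 0xffffffffffffffff
lane  1: mask-off/ones ⇒ 0xffffffffffffffff
lane  2: add(0xc9,0x75) ⇒ 0x13e
lane  3: tail/keep ⇒ 0x97
lane  4: tail/keep ⇒ 0xc5
lane  5: tail/keep ⇒ 0x45
lane  6: tail/keep ⇒ 0x5c
lane  7: tail/keep ⇒ 0x62
lane  8: tail/keep ⇒ 0x1e
lane  9: tail/keep ⇒ 0x22
lane 10: tail/keep ⇒ 0x72
lane 11: tail/keep ⇒ 0x2c
lane 12: tail/keep ⇒ 0x66
lane 13: tail/keep ⇒ 0xaa
lane 14: tail/keep ⇒ 0x39
lane 15: tail/keep ⇒ 0xd6

vd = [18446744073709551615, 18446744073709551615, 318, 151, 197, 69, 92, 98, 30, 34, 114, 44, 102, 170, 57, 214]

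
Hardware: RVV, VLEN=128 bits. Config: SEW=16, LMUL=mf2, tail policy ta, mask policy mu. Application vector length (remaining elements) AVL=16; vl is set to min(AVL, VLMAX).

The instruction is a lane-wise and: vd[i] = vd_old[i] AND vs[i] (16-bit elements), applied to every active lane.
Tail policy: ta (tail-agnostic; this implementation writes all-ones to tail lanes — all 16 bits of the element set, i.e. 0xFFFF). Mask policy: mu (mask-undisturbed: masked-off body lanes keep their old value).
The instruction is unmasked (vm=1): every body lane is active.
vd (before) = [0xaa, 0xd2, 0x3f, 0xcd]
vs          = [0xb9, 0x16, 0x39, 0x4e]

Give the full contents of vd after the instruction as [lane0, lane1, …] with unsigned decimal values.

vd = [168, 18, 57, 76]

VLMAX = VLEN×LMUL/SEW = 128×1/2/16 = 4
AVL=16 > VLMAX=4, so vl = 4
vd[0] and(0xaa,0xb9) -> 0xa8
vd[1] and(0xd2,0x16) -> 0x12
vd[2] and(0x3f,0x39) -> 0x39
vd[3] and(0xcd,0x4e) -> 0x4c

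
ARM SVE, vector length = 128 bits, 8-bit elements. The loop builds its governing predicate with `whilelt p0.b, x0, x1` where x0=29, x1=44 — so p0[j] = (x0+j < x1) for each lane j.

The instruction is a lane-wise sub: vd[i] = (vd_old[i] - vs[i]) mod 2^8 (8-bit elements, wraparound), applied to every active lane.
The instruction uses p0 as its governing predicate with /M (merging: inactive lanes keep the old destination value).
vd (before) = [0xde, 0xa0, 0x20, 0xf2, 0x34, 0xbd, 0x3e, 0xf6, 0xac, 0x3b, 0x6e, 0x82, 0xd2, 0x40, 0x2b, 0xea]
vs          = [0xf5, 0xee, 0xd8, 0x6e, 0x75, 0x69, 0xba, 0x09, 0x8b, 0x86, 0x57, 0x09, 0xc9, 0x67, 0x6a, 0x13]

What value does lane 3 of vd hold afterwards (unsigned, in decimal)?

vd[3] = 132

register lanes = 128/8 = 16
whilelt: lane j active iff 29+j < 44 → j < 15 → 15 active
  i=0: sub(0xde,0xf5) → 233
  i=1: sub(0xa0,0xee) → 178
  i=2: sub(0x20,0xd8) → 72
  i=3: sub(0xf2,0x6e) → 132
  i=4: sub(0x34,0x75) → 191
  i=5: sub(0xbd,0x69) → 84
  i=6: sub(0x3e,0xba) → 132
  i=7: sub(0xf6,0x09) → 237
  i=8: sub(0xac,0x8b) → 33
  i=9: sub(0x3b,0x86) → 181
  i=10: sub(0x6e,0x57) → 23
  i=11: sub(0x82,0x09) → 121
  i=12: sub(0xd2,0xc9) → 9
  i=13: sub(0x40,0x67) → 217
  i=14: sub(0x2b,0x6a) → 193
  i=15: tail/keep → 234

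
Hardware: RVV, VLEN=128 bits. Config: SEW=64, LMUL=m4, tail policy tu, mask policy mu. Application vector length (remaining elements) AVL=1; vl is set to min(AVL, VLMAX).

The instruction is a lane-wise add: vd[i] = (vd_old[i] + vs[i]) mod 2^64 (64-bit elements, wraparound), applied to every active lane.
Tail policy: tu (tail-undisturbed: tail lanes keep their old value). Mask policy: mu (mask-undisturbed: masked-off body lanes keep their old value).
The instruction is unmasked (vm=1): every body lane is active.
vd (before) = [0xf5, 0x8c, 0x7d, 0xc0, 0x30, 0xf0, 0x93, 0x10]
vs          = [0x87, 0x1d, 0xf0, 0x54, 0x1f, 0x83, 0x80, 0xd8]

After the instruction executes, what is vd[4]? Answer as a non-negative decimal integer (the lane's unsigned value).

vd[4] = 48

VLMAX = (128 × 4) / 64 = 8 lanes
vl ← min(1, 8) = 1
[0] add(0xf5,0x87) = 0x17c
[1] tail/keep = 0x8c
[2] tail/keep = 0x7d
[3] tail/keep = 0xc0
[4] tail/keep = 0x30
[5] tail/keep = 0xf0
[6] tail/keep = 0x93
[7] tail/keep = 0x10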